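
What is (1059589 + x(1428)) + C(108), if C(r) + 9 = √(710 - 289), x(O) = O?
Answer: 1061008 + √421 ≈ 1.0610e+6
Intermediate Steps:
C(r) = -9 + √421 (C(r) = -9 + √(710 - 289) = -9 + √421)
(1059589 + x(1428)) + C(108) = (1059589 + 1428) + (-9 + √421) = 1061017 + (-9 + √421) = 1061008 + √421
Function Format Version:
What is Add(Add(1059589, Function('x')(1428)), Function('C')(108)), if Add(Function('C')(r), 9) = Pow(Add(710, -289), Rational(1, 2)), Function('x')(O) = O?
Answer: Add(1061008, Pow(421, Rational(1, 2))) ≈ 1.0610e+6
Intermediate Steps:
Function('C')(r) = Add(-9, Pow(421, Rational(1, 2))) (Function('C')(r) = Add(-9, Pow(Add(710, -289), Rational(1, 2))) = Add(-9, Pow(421, Rational(1, 2))))
Add(Add(1059589, Function('x')(1428)), Function('C')(108)) = Add(Add(1059589, 1428), Add(-9, Pow(421, Rational(1, 2)))) = Add(1061017, Add(-9, Pow(421, Rational(1, 2)))) = Add(1061008, Pow(421, Rational(1, 2)))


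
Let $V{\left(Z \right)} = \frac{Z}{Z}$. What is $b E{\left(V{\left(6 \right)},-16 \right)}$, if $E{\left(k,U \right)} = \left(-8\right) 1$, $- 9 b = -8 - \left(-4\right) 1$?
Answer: $- \frac{32}{9} \approx -3.5556$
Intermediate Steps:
$V{\left(Z \right)} = 1$
$b = \frac{4}{9}$ ($b = - \frac{-8 - \left(-4\right) 1}{9} = - \frac{-8 - -4}{9} = - \frac{-8 + 4}{9} = \left(- \frac{1}{9}\right) \left(-4\right) = \frac{4}{9} \approx 0.44444$)
$E{\left(k,U \right)} = -8$
$b E{\left(V{\left(6 \right)},-16 \right)} = \frac{4}{9} \left(-8\right) = - \frac{32}{9}$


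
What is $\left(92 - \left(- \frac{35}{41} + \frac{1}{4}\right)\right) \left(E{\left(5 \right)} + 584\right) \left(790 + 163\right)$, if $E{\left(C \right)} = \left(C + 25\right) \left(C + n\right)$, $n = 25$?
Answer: $\frac{5369561281}{41} \approx 1.3096 \cdot 10^{8}$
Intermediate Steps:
$E{\left(C \right)} = \left(25 + C\right)^{2}$ ($E{\left(C \right)} = \left(C + 25\right) \left(C + 25\right) = \left(25 + C\right) \left(25 + C\right) = \left(25 + C\right)^{2}$)
$\left(92 - \left(- \frac{35}{41} + \frac{1}{4}\right)\right) \left(E{\left(5 \right)} + 584\right) \left(790 + 163\right) = \left(92 - \left(- \frac{35}{41} + \frac{1}{4}\right)\right) \left(\left(625 + 5^{2} + 50 \cdot 5\right) + 584\right) \left(790 + 163\right) = \left(92 - - \frac{99}{164}\right) \left(\left(625 + 25 + 250\right) + 584\right) 953 = \left(92 + \left(- \frac{1}{4} + \frac{35}{41}\right)\right) \left(900 + 584\right) 953 = \left(92 + \frac{99}{164}\right) 1484 \cdot 953 = \frac{15187}{164} \cdot 1414252 = \frac{5369561281}{41}$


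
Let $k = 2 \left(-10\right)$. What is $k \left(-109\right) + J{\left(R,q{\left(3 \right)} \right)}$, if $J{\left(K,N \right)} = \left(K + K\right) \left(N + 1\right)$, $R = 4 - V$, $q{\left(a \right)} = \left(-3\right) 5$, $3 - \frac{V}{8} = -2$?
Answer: $3188$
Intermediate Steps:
$V = 40$ ($V = 24 - -16 = 24 + 16 = 40$)
$q{\left(a \right)} = -15$
$R = -36$ ($R = 4 - 40 = -36$)
$J{\left(K,N \right)} = 2 K \left(1 + N\right)$
$k = -20$
$k \left(-109\right) + J{\left(R,q{\left(3 \right)} \right)} = \left(-20\right) \left(-109\right) + 2 \left(-36\right) \left(1 - 15\right) = 2180 + 2 \left(-36\right) \left(-14\right) = 2180 + 1008 = 3188$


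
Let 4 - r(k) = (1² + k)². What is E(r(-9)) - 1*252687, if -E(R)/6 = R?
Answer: -252327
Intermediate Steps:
r(k) = 4 - (1 + k)² (r(k) = 4 - (1² + k)² = 4 - (1 + k)²)
E(R) = -6*R
E(r(-9)) - 1*252687 = -6*(4 - (1 - 9)²) - 1*252687 = -6*(4 - 1*(-8)²) - 252687 = -6*(4 - 1*64) - 252687 = -6*(4 - 64) - 252687 = -6*(-60) - 252687 = 360 - 252687 = -252327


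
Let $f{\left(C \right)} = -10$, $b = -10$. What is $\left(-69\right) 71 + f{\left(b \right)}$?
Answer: $-4909$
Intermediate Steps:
$\left(-69\right) 71 + f{\left(b \right)} = \left(-69\right) 71 - 10 = -4899 - 10 = -4909$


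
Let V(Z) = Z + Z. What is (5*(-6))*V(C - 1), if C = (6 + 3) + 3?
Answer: -660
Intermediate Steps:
C = 12 (C = 9 + 3 = 12)
V(Z) = 2*Z
(5*(-6))*V(C - 1) = (5*(-6))*(2*(12 - 1)) = -60*11 = -30*22 = -660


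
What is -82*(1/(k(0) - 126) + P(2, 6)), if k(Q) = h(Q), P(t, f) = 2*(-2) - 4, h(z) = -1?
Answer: 83394/127 ≈ 656.65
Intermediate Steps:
P(t, f) = -8 (P(t, f) = -4 - 4 = -8)
k(Q) = -1
-82*(1/(k(0) - 126) + P(2, 6)) = -82*(1/(-1 - 126) - 8) = -82*(1/(-127) - 8) = -82*(-1/127 - 8) = -82*(-1017/127) = 83394/127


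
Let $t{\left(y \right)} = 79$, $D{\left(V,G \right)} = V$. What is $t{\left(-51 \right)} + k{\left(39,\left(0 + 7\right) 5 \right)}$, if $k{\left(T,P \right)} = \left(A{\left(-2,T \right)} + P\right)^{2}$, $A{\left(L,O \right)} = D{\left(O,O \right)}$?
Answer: $5555$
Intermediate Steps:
$A{\left(L,O \right)} = O$
$k{\left(T,P \right)} = \left(P + T\right)^{2}$ ($k{\left(T,P \right)} = \left(T + P\right)^{2} = \left(P + T\right)^{2}$)
$t{\left(-51 \right)} + k{\left(39,\left(0 + 7\right) 5 \right)} = 79 + \left(\left(0 + 7\right) 5 + 39\right)^{2} = 79 + \left(7 \cdot 5 + 39\right)^{2} = 79 + \left(35 + 39\right)^{2} = 79 + 74^{2} = 79 + 5476 = 5555$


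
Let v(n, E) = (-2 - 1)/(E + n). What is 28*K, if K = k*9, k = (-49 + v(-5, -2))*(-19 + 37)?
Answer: -220320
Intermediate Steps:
v(n, E) = -3/(E + n)
k = -6120/7 (k = (-49 - 3/(-2 - 5))*(-19 + 37) = (-49 - 3/(-7))*18 = (-49 - 3*(-1/7))*18 = (-49 + 3/7)*18 = -340/7*18 = -6120/7 ≈ -874.29)
K = -55080/7 (K = -6120/7*9 = -55080/7 ≈ -7868.6)
28*K = 28*(-55080/7) = -220320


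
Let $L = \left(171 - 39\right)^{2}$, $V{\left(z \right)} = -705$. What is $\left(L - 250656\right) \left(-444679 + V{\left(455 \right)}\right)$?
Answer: $103877801088$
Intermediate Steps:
$L = 17424$ ($L = 132^{2} = 17424$)
$\left(L - 250656\right) \left(-444679 + V{\left(455 \right)}\right) = \left(17424 - 250656\right) \left(-444679 - 705\right) = \left(-233232\right) \left(-445384\right) = 103877801088$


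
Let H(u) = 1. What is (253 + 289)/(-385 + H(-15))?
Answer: -271/192 ≈ -1.4115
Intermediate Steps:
(253 + 289)/(-385 + H(-15)) = (253 + 289)/(-385 + 1) = 542/(-384) = 542*(-1/384) = -271/192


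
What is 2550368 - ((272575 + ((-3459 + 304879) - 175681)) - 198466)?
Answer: 2350520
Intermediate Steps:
2550368 - ((272575 + ((-3459 + 304879) - 175681)) - 198466) = 2550368 - ((272575 + (301420 - 175681)) - 198466) = 2550368 - ((272575 + 125739) - 198466) = 2550368 - (398314 - 198466) = 2550368 - 1*199848 = 2550368 - 199848 = 2350520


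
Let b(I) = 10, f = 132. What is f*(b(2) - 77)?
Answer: -8844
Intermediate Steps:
f*(b(2) - 77) = 132*(10 - 77) = 132*(-67) = -8844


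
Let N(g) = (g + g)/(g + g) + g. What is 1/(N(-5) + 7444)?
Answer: 1/7440 ≈ 0.00013441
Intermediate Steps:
N(g) = 1 + g (N(g) = (2*g)/((2*g)) + g = (2*g)*(1/(2*g)) + g = 1 + g)
1/(N(-5) + 7444) = 1/((1 - 5) + 7444) = 1/(-4 + 7444) = 1/7440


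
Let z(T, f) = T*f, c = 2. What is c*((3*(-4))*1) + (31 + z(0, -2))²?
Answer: 937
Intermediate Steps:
c*((3*(-4))*1) + (31 + z(0, -2))² = 2*((3*(-4))*1) + (31 + 0*(-2))² = 2*(-12*1) + (31 + 0)² = 2*(-12) + 31² = -24 + 961 = 937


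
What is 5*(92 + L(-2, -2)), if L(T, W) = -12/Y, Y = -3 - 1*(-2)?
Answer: 520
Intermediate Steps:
Y = -1 (Y = -3 + 2 = -1)
L(T, W) = 12 (L(T, W) = -12/(-1) = -12*(-1) = 12)
5*(92 + L(-2, -2)) = 5*(92 + 12) = 5*104 = 520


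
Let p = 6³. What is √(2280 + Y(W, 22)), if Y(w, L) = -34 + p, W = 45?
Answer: √2462 ≈ 49.619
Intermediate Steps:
p = 216
Y(w, L) = 182 (Y(w, L) = -34 + 216 = 182)
√(2280 + Y(W, 22)) = √(2280 + 182) = √2462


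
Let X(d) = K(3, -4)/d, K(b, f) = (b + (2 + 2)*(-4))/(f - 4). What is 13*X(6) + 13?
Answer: 793/48 ≈ 16.521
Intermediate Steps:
K(b, f) = (-16 + b)/(-4 + f) (K(b, f) = (b + 4*(-4))/(-4 + f) = (b - 16)/(-4 + f) = (-16 + b)/(-4 + f))
X(d) = 13/(8*d) (X(d) = ((-16 + 3)/(-4 - 4))/d = (-13/(-8))/d = (-⅛*(-13))/d = 13/(8*d))
13*X(6) + 13 = 13*((13/8)/6) + 13 = 13*((13/8)*(⅙)) + 13 = 13*(13/48) + 13 = 169/48 + 13 = 793/48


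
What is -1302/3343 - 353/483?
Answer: -1808945/1614669 ≈ -1.1203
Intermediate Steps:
-1302/3343 - 353/483 = -1808945/1614669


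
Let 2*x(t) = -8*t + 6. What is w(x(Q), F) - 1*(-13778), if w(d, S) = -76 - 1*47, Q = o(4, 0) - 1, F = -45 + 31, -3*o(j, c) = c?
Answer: 13655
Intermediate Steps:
o(j, c) = -c/3
F = -14
Q = -1 (Q = -⅓*0 - 1 = 0 - 1 = -1)
x(t) = 3 - 4*t (x(t) = (-8*t + 6)/2 = (6 - 8*t)/2 = 3 - 4*t)
w(d, S) = -123 (w(d, S) = -76 - 47 = -123)
w(x(Q), F) - 1*(-13778) = -123 - 1*(-13778) = -123 + 13778 = 13655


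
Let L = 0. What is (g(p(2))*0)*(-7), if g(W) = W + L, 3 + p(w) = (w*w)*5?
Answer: 0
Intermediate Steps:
p(w) = -3 + 5*w² (p(w) = -3 + (w*w)*5 = -3 + w²*5 = -3 + 5*w²)
g(W) = W (g(W) = W + 0 = W)
(g(p(2))*0)*(-7) = ((-3 + 5*2²)*0)*(-7) = ((-3 + 5*4)*0)*(-7) = ((-3 + 20)*0)*(-7) = (17*0)*(-7) = 0*(-7) = 0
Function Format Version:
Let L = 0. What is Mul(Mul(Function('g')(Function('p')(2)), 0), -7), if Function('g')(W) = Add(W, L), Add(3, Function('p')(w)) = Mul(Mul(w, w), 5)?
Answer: 0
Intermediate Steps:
Function('p')(w) = Add(-3, Mul(5, Pow(w, 2))) (Function('p')(w) = Add(-3, Mul(Mul(w, w), 5)) = Add(-3, Mul(Pow(w, 2), 5)) = Add(-3, Mul(5, Pow(w, 2))))
Function('g')(W) = W (Function('g')(W) = Add(W, 0) = W)
Mul(Mul(Function('g')(Function('p')(2)), 0), -7) = Mul(Mul(Add(-3, Mul(5, Pow(2, 2))), 0), -7) = Mul(Mul(Add(-3, Mul(5, 4)), 0), -7) = Mul(Mul(Add(-3, 20), 0), -7) = Mul(Mul(17, 0), -7) = Mul(0, -7) = 0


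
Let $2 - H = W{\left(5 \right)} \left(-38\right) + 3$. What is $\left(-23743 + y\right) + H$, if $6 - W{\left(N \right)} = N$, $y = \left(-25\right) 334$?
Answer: $-32056$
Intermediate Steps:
$y = -8350$
$W{\left(N \right)} = 6 - N$
$H = 37$ ($H = 2 - \left(\left(6 - 5\right) \left(-38\right) + 3\right) = 2 - \left(1 \left(-38\right) + 3\right) = 2 - \left(-38 + 3\right) = 2 - -35 = 2 + 35 = 37$)
$\left(-23743 + y\right) + H = \left(-23743 - 8350\right) + 37 = -32093 + 37 = -32056$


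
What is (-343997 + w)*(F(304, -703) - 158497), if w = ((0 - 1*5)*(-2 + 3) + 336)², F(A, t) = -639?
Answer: 37307207296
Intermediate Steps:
w = 109561 (w = ((0 - 5)*1 + 336)² = (-5*1 + 336)² = (-5 + 336)² = 331² = 109561)
(-343997 + w)*(F(304, -703) - 158497) = (-343997 + 109561)*(-639 - 158497) = -234436*(-159136) = 37307207296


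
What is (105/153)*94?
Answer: 3290/51 ≈ 64.510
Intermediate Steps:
(105/153)*94 = ((1/153)*105)*94 = (35/51)*94 = 3290/51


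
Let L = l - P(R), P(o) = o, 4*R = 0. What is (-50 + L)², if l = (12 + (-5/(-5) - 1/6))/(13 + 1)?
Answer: 346921/144 ≈ 2409.2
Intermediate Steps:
R = 0 (R = (¼)*0 = 0)
l = 11/12 (l = (12 + (-5*(-⅕) - 1*⅙))/14 = (12 + (1 - ⅙))*(1/14) = (12 + ⅚)*(1/14) = (77/6)*(1/14) = 11/12 ≈ 0.91667)
L = 11/12 (L = 11/12 - 1*0 = 11/12 + 0 = 11/12 ≈ 0.91667)
(-50 + L)² = (-50 + 11/12)² = (-589/12)² = 346921/144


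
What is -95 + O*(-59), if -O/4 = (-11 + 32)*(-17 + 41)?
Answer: 118849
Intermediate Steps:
O = -2016 (O = -4*(-11 + 32)*(-17 + 41) = -84*24 = -4*504 = -2016)
-95 + O*(-59) = -95 - 2016*(-59) = -95 + 118944 = 118849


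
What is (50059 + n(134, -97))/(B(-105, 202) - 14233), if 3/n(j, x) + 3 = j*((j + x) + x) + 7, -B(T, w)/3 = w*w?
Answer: -402274121/1098079220 ≈ -0.36634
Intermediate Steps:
B(T, w) = -3*w**2 (B(T, w) = -3*w*w = -3*w**2)
n(j, x) = 3/(4 + j*(j + 2*x)) (n(j, x) = 3/(-3 + (j*((j + x) + x) + 7)) = 3/(-3 + (j*(j + 2*x) + 7)) = 3/(-3 + (7 + j*(j + 2*x))) = 3/(4 + j*(j + 2*x)))
(50059 + n(134, -97))/(B(-105, 202) - 14233) = (50059 + 3/(4 + 134**2 + 2*134*(-97)))/(-3*202**2 - 14233) = (50059 + 3/(4 + 17956 - 25996))/(-3*40804 - 14233) = (50059 + 3/(-8036))/(-122412 - 14233) = (50059 + 3*(-1/8036))/(-136645) = (50059 - 3/8036)*(-1/136645) = (402274121/8036)*(-1/136645) = -402274121/1098079220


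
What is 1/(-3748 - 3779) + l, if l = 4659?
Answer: 35068292/7527 ≈ 4659.0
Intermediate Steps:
1/(-3748 - 3779) + l = 1/(-3748 - 3779) + 4659 = 1/(-7527) + 4659 = -1/7527 + 4659 = 35068292/7527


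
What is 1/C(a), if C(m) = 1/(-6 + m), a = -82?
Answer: -88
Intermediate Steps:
1/C(a) = 1/(1/(-6 - 82)) = 1/(1/(-88)) = 1/(-1/88) = -88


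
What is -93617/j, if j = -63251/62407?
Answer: 5842356119/63251 ≈ 92368.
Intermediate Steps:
j = -63251/62407 (j = -63251*1/62407 = -63251/62407 ≈ -1.0135)
-93617/j = -93617/(-63251/62407) = -93617*(-62407/63251) = 5842356119/63251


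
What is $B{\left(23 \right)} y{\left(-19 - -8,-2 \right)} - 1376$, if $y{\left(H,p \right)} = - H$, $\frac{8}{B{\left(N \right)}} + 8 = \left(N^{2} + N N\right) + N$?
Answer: $- \frac{1476360}{1073} \approx -1375.9$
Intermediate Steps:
$B{\left(N \right)} = \frac{8}{-8 + N + 2 N^{2}}$ ($B{\left(N \right)} = \frac{8}{-8 + \left(\left(N^{2} + N N\right) + N\right)} = \frac{8}{-8 + \left(\left(N^{2} + N^{2}\right) + N\right)} = \frac{8}{-8 + \left(2 N^{2} + N\right)} = \frac{8}{-8 + \left(N + 2 N^{2}\right)} = \frac{8}{-8 + N + 2 N^{2}}$)
$B{\left(23 \right)} y{\left(-19 - -8,-2 \right)} - 1376 = \frac{8}{-8 + 23 + 2 \cdot 23^{2}} \left(- (-19 - -8)\right) - 1376 = \frac{8}{-8 + 23 + 2 \cdot 529} \left(- (-19 + 8)\right) - 1376 = \frac{8}{-8 + 23 + 1058} \left(\left(-1\right) \left(-11\right)\right) - 1376 = \frac{8}{1073} \cdot 11 - 1376 = \frac{88}{1073} - 1376 = - \frac{1476360}{1073}$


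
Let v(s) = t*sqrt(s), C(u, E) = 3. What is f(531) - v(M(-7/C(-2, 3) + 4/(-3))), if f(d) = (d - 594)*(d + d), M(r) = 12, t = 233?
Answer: -66906 - 466*sqrt(3) ≈ -67713.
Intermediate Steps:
v(s) = 233*sqrt(s)
f(d) = 2*d*(-594 + d) (f(d) = (-594 + d)*(2*d) = 2*d*(-594 + d))
f(531) - v(M(-7/C(-2, 3) + 4/(-3))) = 2*531*(-594 + 531) - 233*sqrt(12) = 2*531*(-63) - 233*2*sqrt(3) = -66906 - 466*sqrt(3)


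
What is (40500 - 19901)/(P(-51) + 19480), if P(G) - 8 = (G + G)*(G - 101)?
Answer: 20599/34992 ≈ 0.58868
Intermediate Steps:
P(G) = 8 + 2*G*(-101 + G) (P(G) = 8 + (G + G)*(G - 101) = 8 + (2*G)*(-101 + G) = 8 + 2*G*(-101 + G))
(40500 - 19901)/(P(-51) + 19480) = (40500 - 19901)/((8 - 202*(-51) + 2*(-51)²) + 19480) = 20599/((8 + 10302 + 2*2601) + 19480) = 20599/((8 + 10302 + 5202) + 19480) = 20599/(15512 + 19480) = 20599/34992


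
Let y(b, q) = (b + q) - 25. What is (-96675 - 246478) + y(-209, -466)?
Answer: -343853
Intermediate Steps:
y(b, q) = -25 + b + q
(-96675 - 246478) + y(-209, -466) = (-96675 - 246478) + (-25 - 209 - 466) = -343153 - 700 = -343853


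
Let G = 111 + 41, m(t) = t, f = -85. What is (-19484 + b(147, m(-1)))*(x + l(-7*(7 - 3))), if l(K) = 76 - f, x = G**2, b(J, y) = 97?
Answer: -451038555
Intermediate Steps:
G = 152
x = 23104 (x = 152**2 = 23104)
l(K) = 161 (l(K) = 76 - 1*(-85) = 76 + 85 = 161)
(-19484 + b(147, m(-1)))*(x + l(-7*(7 - 3))) = (-19484 + 97)*(23104 + 161) = -19387*23265 = -451038555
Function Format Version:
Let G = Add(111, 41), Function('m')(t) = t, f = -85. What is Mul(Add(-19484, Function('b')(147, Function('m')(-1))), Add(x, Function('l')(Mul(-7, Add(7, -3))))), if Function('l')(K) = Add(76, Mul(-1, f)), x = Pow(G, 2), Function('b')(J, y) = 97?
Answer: -451038555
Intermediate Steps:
G = 152
x = 23104 (x = Pow(152, 2) = 23104)
Function('l')(K) = 161 (Function('l')(K) = Add(76, Mul(-1, -85)) = Add(76, 85) = 161)
Mul(Add(-19484, Function('b')(147, Function('m')(-1))), Add(x, Function('l')(Mul(-7, Add(7, -3))))) = Mul(Add(-19484, 97), Add(23104, 161)) = Mul(-19387, 23265) = -451038555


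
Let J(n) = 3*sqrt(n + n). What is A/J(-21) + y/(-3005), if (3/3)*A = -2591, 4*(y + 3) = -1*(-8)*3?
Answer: -3/3005 + 2591*I*sqrt(42)/126 ≈ -0.00099834 + 133.27*I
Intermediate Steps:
y = 3 (y = -3 + (-1*(-8)*3)/4 = -3 + (8*3)/4 = -3 + (1/4)*24 = -3 + 6 = 3)
A = -2591
J(n) = 3*sqrt(2)*sqrt(n) (J(n) = 3*sqrt(2*n) = 3*(sqrt(2)*sqrt(n)) = 3*sqrt(2)*sqrt(n))
A/J(-21) + y/(-3005) = -2591*(-I*sqrt(42)/126) + 3/(-3005) = -2591*(-I*sqrt(42)/126) + 3*(-1/3005) = -2591*(-I*sqrt(42)/126) - 3/3005 = -(-2591)*I*sqrt(42)/126 - 3/3005 = 2591*I*sqrt(42)/126 - 3/3005 = -3/3005 + 2591*I*sqrt(42)/126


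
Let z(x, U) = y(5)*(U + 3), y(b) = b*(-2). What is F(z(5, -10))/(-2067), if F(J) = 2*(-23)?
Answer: 46/2067 ≈ 0.022254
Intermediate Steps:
y(b) = -2*b
z(x, U) = -30 - 10*U (z(x, U) = (-2*5)*(U + 3) = -10*(3 + U) = -30 - 10*U)
F(J) = -46
F(z(5, -10))/(-2067) = -46/(-2067) = -46*(-1/2067) = 46/2067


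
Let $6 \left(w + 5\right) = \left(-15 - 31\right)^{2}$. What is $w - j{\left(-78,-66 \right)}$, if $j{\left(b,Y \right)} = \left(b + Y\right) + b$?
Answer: $\frac{1709}{3} \approx 569.67$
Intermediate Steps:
$j{\left(b,Y \right)} = Y + 2 b$ ($j{\left(b,Y \right)} = \left(Y + b\right) + b = Y + 2 b$)
$w = \frac{1043}{3}$ ($w = -5 + \frac{\left(-15 - 31\right)^{2}}{6} = -5 + \frac{\left(-46\right)^{2}}{6} = -5 + \frac{1}{6} \cdot 2116 = -5 + \frac{1058}{3} = \frac{1043}{3} \approx 347.67$)
$w - j{\left(-78,-66 \right)} = \frac{1043}{3} - \left(-66 + 2 \left(-78\right)\right) = \frac{1043}{3} - \left(-66 - 156\right) = \frac{1043}{3} - -222 = \frac{1043}{3} + 222 = \frac{1709}{3}$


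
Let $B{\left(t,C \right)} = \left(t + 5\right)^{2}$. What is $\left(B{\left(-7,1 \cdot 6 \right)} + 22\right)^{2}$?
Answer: $676$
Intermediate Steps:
$B{\left(t,C \right)} = \left(5 + t\right)^{2}$
$\left(B{\left(-7,1 \cdot 6 \right)} + 22\right)^{2} = \left(\left(5 - 7\right)^{2} + 22\right)^{2} = \left(\left(-2\right)^{2} + 22\right)^{2} = \left(4 + 22\right)^{2} = 26^{2} = 676$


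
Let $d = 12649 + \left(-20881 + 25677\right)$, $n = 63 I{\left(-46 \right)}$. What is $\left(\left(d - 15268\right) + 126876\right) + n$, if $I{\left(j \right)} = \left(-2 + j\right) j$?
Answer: $268157$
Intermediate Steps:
$I{\left(j \right)} = j \left(-2 + j\right)$
$n = 139104$ ($n = 63 \left(- 46 \left(-2 - 46\right)\right) = 63 \left(\left(-46\right) \left(-48\right)\right) = 63 \cdot 2208 = 139104$)
$d = 17445$ ($d = 12649 + 4796 = 17445$)
$\left(\left(d - 15268\right) + 126876\right) + n = \left(\left(17445 - 15268\right) + 126876\right) + 139104 = \left(2177 + 126876\right) + 139104 = 129053 + 139104 = 268157$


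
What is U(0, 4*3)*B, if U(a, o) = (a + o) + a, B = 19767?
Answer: 237204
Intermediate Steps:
U(a, o) = o + 2*a
U(0, 4*3)*B = (4*3 + 2*0)*19767 = (12 + 0)*19767 = 12*19767 = 237204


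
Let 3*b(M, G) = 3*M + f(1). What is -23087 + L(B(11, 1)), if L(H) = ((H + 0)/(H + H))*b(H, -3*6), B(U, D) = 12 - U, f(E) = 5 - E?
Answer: -138515/6 ≈ -23086.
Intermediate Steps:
b(M, G) = 4/3 + M (b(M, G) = (3*M + (5 - 1*1))/3 = (3*M + (5 - 1))/3 = (3*M + 4)/3 = (4 + 3*M)/3 = 4/3 + M)
L(H) = ⅔ + H/2 (L(H) = ((H + 0)/(H + H))*(4/3 + H) = (H/((2*H)))*(4/3 + H) = (H*(1/(2*H)))*(4/3 + H) = (4/3 + H)/2 = ⅔ + H/2)
-23087 + L(B(11, 1)) = -23087 + (⅔ + (12 - 1*11)/2) = -23087 + (⅔ + (12 - 11)/2) = -23087 + (⅔ + (½)*1) = -23087 + (⅔ + ½) = -23087 + 7/6 = -138515/6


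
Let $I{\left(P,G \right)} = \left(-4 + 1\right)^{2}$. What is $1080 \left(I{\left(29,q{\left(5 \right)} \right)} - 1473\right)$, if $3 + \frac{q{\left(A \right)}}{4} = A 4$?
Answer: $-1581120$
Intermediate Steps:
$q{\left(A \right)} = -12 + 16 A$ ($q{\left(A \right)} = -12 + 4 A 4 = -12 + 4 \cdot 4 A = -12 + 16 A$)
$I{\left(P,G \right)} = 9$ ($I{\left(P,G \right)} = \left(-3\right)^{2} = 9$)
$1080 \left(I{\left(29,q{\left(5 \right)} \right)} - 1473\right) = 1080 \left(9 - 1473\right) = 1080 \left(-1464\right) = -1581120$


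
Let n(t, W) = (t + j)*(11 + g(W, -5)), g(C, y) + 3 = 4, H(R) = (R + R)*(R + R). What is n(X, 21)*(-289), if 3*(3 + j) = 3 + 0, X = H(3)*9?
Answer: -1116696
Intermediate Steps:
H(R) = 4*R**2 (H(R) = (2*R)*(2*R) = 4*R**2)
g(C, y) = 1 (g(C, y) = -3 + 4 = 1)
X = 324 (X = (4*3**2)*9 = (4*9)*9 = 36*9 = 324)
j = -2 (j = -3 + (3 + 0)/3 = -3 + (1/3)*3 = -3 + 1 = -2)
n(t, W) = -24 + 12*t (n(t, W) = (t - 2)*(11 + 1) = (-2 + t)*12 = -24 + 12*t)
n(X, 21)*(-289) = (-24 + 12*324)*(-289) = (-24 + 3888)*(-289) = 3864*(-289) = -1116696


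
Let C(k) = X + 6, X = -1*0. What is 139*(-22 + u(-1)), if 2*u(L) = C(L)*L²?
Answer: -2641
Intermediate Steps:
X = 0
C(k) = 6 (C(k) = 0 + 6 = 6)
u(L) = 3*L² (u(L) = (6*L²)/2 = 3*L²)
139*(-22 + u(-1)) = 139*(-22 + 3*(-1)²) = 139*(-22 + 3*1) = 139*(-22 + 3) = 139*(-19) = -2641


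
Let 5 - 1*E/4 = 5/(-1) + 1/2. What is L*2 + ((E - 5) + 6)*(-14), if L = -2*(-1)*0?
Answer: -546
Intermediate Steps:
E = 38 (E = 20 - 4*(5/(-1) + 1/2) = 20 - 4*(5*(-1) + 1*(½)) = 20 - 4*(-5 + ½) = 20 - 4*(-9/2) = 20 + 18 = 38)
L = 0 (L = 2*0 = 0)
L*2 + ((E - 5) + 6)*(-14) = 0*2 + ((38 - 5) + 6)*(-14) = 0 + (33 + 6)*(-14) = 0 + 39*(-14) = 0 - 546 = -546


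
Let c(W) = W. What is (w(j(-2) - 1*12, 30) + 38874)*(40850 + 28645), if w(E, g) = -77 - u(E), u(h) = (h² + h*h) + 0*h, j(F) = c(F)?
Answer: 2668955475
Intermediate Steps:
j(F) = F
u(h) = 2*h² (u(h) = (h² + h²) + 0 = 2*h² + 0 = 2*h²)
w(E, g) = -77 - 2*E²
(w(j(-2) - 1*12, 30) + 38874)*(40850 + 28645) = ((-77 - 2*(-2 - 1*12)²) + 38874)*(40850 + 28645) = ((-77 - 2*(-2 - 12)²) + 38874)*69495 = ((-77 - 2*(-14)²) + 38874)*69495 = ((-77 - 2*196) + 38874)*69495 = ((-77 - 392) + 38874)*69495 = (-469 + 38874)*69495 = 38405*69495 = 2668955475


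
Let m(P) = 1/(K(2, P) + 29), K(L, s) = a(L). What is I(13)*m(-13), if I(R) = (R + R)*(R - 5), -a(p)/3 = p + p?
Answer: 208/17 ≈ 12.235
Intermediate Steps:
a(p) = -6*p (a(p) = -3*(p + p) = -6*p)
I(R) = 2*R*(-5 + R) (I(R) = (2*R)*(-5 + R) = 2*R*(-5 + R))
K(L, s) = -6*L
m(P) = 1/17 (m(P) = 1/(-6*2 + 29) = 1/(-12 + 29) = 1/17)
I(13)*m(-13) = (2*13*(-5 + 13))*(1/17) = (2*13*8)*(1/17) = 208*(1/17) = 208/17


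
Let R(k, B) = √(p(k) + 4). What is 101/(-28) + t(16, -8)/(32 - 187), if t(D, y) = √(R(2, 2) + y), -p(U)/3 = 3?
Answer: -101/28 - √(-8 + I*√5)/155 ≈ -3.6097 - 0.018422*I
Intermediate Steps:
p(U) = -9 (p(U) = -3*3 = -9)
R(k, B) = I*√5 (R(k, B) = √(-9 + 4) = √(-5) = I*√5)
t(D, y) = √(y + I*√5) (t(D, y) = √(I*√5 + y) = √(y + I*√5))
101/(-28) + t(16, -8)/(32 - 187) = 101/(-28) + √(-8 + I*√5)/(32 - 187) = 101*(-1/28) + √(-8 + I*√5)/(-155) = -101/28 + √(-8 + I*√5)*(-1/155) = -101/28 - √(-8 + I*√5)/155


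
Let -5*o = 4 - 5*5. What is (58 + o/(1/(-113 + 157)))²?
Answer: 1473796/25 ≈ 58952.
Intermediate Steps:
o = 21/5 (o = -(4 - 5*5)/5 = -(4 - 25)/5 = -⅕*(-21) = 21/5 ≈ 4.2000)
(58 + o/(1/(-113 + 157)))² = (58 + 21/(5*(1/(-113 + 157))))² = (58 + 21/(5*(1/44)))² = (58 + (21/5)*44)² = (58 + 924/5)² = (1214/5)² = 1473796/25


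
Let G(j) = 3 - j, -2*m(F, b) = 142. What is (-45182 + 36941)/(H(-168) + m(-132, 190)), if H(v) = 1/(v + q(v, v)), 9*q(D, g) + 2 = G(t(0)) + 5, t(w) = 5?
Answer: 12452151/107290 ≈ 116.06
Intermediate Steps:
m(F, b) = -71 (m(F, b) = -½*142 = -71)
q(D, g) = ⅑ (q(D, g) = -2/9 + ((3 - 1*5) + 5)/9 = -2/9 + ((3 - 5) + 5)/9 = -2/9 + (-2 + 5)/9 = -2/9 + (⅑)*3 = -2/9 + ⅓ = ⅑)
H(v) = 1/(⅑ + v) (H(v) = 1/(v + ⅑) = 1/(⅑ + v))
(-45182 + 36941)/(H(-168) + m(-132, 190)) = (-45182 + 36941)/(9/(1 + 9*(-168)) - 71) = -8241/(9/(1 - 1512) - 71) = -8241/(9/(-1511) - 71) = -8241/(9*(-1/1511) - 71) = -8241/(-9/1511 - 71) = -8241/(-107290/1511) = -8241*(-1511/107290) = 12452151/107290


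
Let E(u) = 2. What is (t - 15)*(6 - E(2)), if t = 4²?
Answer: 4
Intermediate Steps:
t = 16
(t - 15)*(6 - E(2)) = (16 - 15)*(6 - 1*2) = 1*(6 - 2) = 1*4 = 4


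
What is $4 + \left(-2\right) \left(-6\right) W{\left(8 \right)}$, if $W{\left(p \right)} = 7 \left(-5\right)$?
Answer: $-416$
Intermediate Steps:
$W{\left(p \right)} = -35$
$4 + \left(-2\right) \left(-6\right) W{\left(8 \right)} = 4 + \left(-2\right) \left(-6\right) \left(-35\right) = 4 + 12 \left(-35\right) = 4 - 420 = -416$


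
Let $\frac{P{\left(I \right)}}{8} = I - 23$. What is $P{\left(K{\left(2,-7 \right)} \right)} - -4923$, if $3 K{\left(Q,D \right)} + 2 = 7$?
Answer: $\frac{14257}{3} \approx 4752.3$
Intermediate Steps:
$K{\left(Q,D \right)} = \frac{5}{3}$ ($K{\left(Q,D \right)} = - \frac{2}{3} + \frac{1}{3} \cdot 7 = - \frac{2}{3} + \frac{7}{3} = \frac{5}{3}$)
$P{\left(I \right)} = -184 + 8 I$ ($P{\left(I \right)} = 8 \left(I - 23\right) = 8 \left(-23 + I\right) = -184 + 8 I$)
$P{\left(K{\left(2,-7 \right)} \right)} - -4923 = \left(-184 + 8 \cdot \frac{5}{3}\right) - -4923 = \left(-184 + \frac{40}{3}\right) + 4923 = - \frac{512}{3} + 4923 = \frac{14257}{3}$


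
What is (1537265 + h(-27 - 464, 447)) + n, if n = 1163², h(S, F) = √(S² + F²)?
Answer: 2889834 + √440890 ≈ 2.8905e+6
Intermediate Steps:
h(S, F) = √(F² + S²)
n = 1352569
(1537265 + h(-27 - 464, 447)) + n = (1537265 + √(447² + (-27 - 464)²)) + 1352569 = (1537265 + √(199809 + (-491)²)) + 1352569 = (1537265 + √(199809 + 241081)) + 1352569 = (1537265 + √440890) + 1352569 = 2889834 + √440890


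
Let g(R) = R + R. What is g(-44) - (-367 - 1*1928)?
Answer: 2207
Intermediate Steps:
g(R) = 2*R
g(-44) - (-367 - 1*1928) = 2*(-44) - (-367 - 1*1928) = -88 - (-367 - 1928) = -88 - 1*(-2295) = -88 + 2295 = 2207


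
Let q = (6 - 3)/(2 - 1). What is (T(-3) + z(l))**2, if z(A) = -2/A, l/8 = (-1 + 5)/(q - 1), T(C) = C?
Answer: 625/64 ≈ 9.7656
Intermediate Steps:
q = 3 (q = 3/1 = 3*1 = 3)
l = 16 (l = 8*((-1 + 5)/(3 - 1)) = 8*(4/2) = 8*(4*(1/2)) = 8*2 = 16)
(T(-3) + z(l))**2 = (-3 - 2/16)**2 = (-3 - 2*1/16)**2 = (-3 - 1/8)**2 = (-25/8)**2 = 625/64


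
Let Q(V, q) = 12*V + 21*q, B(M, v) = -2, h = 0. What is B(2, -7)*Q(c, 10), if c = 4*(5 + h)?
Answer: -900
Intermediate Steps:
c = 20 (c = 4*(5 + 0) = 4*5 = 20)
B(2, -7)*Q(c, 10) = -2*(12*20 + 21*10) = -2*(240 + 210) = -2*450 = -900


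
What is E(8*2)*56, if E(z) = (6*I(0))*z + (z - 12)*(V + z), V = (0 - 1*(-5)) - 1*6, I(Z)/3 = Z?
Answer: 3360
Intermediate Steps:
I(Z) = 3*Z
V = -1 (V = (0 + 5) - 6 = 5 - 6 = -1)
E(z) = (-1 + z)*(-12 + z) (E(z) = (6*(3*0))*z + (z - 12)*(-1 + z) = (6*0)*z + (-12 + z)*(-1 + z) = 0*z + (-1 + z)*(-12 + z) = 0 + (-1 + z)*(-12 + z) = (-1 + z)*(-12 + z))
E(8*2)*56 = (12 + (8*2)² - 104*2)*56 = (12 + 16² - 13*16)*56 = (12 + 256 - 208)*56 = 60*56 = 3360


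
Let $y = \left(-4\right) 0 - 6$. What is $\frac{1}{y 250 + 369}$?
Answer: $- \frac{1}{1131} \approx -0.00088417$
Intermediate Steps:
$y = -6$ ($y = 0 - 6 = -6$)
$\frac{1}{y 250 + 369} = \frac{1}{\left(-6\right) 250 + 369} = \frac{1}{-1500 + 369} = \frac{1}{-1131} = - \frac{1}{1131}$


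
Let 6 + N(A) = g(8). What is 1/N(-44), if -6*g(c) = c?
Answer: -3/22 ≈ -0.13636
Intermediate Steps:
g(c) = -c/6
N(A) = -22/3 (N(A) = -6 - ⅙*8 = -6 - 4/3 = -22/3)
1/N(-44) = 1/(-22/3) = -3/22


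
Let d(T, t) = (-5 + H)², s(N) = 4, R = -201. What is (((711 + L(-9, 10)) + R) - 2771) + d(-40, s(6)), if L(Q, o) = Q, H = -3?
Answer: -2206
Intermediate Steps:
d(T, t) = 64 (d(T, t) = (-5 - 3)² = (-8)² = 64)
(((711 + L(-9, 10)) + R) - 2771) + d(-40, s(6)) = (((711 - 9) - 201) - 2771) + 64 = ((702 - 201) - 2771) + 64 = (501 - 2771) + 64 = -2270 + 64 = -2206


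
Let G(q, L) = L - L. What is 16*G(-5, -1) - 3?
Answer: -3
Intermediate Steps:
G(q, L) = 0
16*G(-5, -1) - 3 = 16*0 - 3 = 0 - 3 = -3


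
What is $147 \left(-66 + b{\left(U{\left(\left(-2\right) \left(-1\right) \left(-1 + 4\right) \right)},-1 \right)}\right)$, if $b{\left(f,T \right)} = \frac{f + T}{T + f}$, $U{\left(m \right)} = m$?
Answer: $-9555$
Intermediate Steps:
$b{\left(f,T \right)} = 1$ ($b{\left(f,T \right)} = \frac{T + f}{T + f} = 1$)
$147 \left(-66 + b{\left(U{\left(\left(-2\right) \left(-1\right) \left(-1 + 4\right) \right)},-1 \right)}\right) = 147 \left(-66 + 1\right) = 147 \left(-65\right) = -9555$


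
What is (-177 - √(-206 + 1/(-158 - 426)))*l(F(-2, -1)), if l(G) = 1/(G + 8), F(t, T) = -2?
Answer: -59/2 - I*√17564530/1752 ≈ -29.5 - 2.3921*I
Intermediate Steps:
l(G) = 1/(8 + G)
(-177 - √(-206 + 1/(-158 - 426)))*l(F(-2, -1)) = (-177 - √(-206 + 1/(-158 - 426)))/(8 - 2) = (-177 - √(-206 + 1/(-584)))/6 = (-177 - √(-206 - 1/584))*(⅙) = (-177 - √(-120305/584))*(⅙) = (-177 - I*√17564530/292)*(⅙) = -59/2 - I*√17564530/1752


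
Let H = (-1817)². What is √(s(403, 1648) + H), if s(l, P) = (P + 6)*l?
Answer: √3968051 ≈ 1992.0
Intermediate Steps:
s(l, P) = l*(6 + P) (s(l, P) = (6 + P)*l = l*(6 + P))
H = 3301489
√(s(403, 1648) + H) = √(403*(6 + 1648) + 3301489) = √(403*1654 + 3301489) = √(666562 + 3301489) = √3968051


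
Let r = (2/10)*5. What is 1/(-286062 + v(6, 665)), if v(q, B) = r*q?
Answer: -1/286056 ≈ -3.4958e-6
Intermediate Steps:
r = 1 (r = (2*(⅒))*5 = (⅕)*5 = 1)
v(q, B) = q (v(q, B) = 1*q = q)
1/(-286062 + v(6, 665)) = 1/(-286062 + 6) = 1/(-286056) = -1/286056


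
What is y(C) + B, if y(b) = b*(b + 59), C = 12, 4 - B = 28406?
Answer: -27550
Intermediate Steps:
B = -28402 (B = 4 - 1*28406 = 4 - 28406 = -28402)
y(b) = b*(59 + b)
y(C) + B = 12*(59 + 12) - 28402 = 12*71 - 28402 = 852 - 28402 = -27550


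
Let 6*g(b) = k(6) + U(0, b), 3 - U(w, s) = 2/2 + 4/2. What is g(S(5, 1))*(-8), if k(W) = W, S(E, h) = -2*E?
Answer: -8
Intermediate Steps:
U(w, s) = 0 (U(w, s) = 3 - (2/2 + 4/2) = 3 - (2*(1/2) + 4*(1/2)) = 3 - (1 + 2) = 3 - 1*3 = 3 - 3 = 0)
g(b) = 1 (g(b) = (6 + 0)/6 = (1/6)*6 = 1)
g(S(5, 1))*(-8) = 1*(-8) = -8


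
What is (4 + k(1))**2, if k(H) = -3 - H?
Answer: 0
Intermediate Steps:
(4 + k(1))**2 = (4 + (-3 - 1*1))**2 = (4 + (-3 - 1))**2 = (4 - 4)**2 = 0**2 = 0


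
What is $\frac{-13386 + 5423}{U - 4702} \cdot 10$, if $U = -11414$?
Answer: $\frac{39815}{8058} \approx 4.9411$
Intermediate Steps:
$\frac{-13386 + 5423}{U - 4702} \cdot 10 = \frac{-13386 + 5423}{-11414 - 4702} \cdot 10 = - \frac{7963}{-16116} \cdot 10 = \left(-7963\right) \left(- \frac{1}{16116}\right) 10 = \frac{7963}{16116} \cdot 10 = \frac{39815}{8058}$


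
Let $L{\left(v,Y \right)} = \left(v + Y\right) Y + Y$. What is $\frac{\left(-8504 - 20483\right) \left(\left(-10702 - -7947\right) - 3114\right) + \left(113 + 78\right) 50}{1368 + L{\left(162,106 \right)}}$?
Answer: $\frac{170134253}{29882} \approx 5693.5$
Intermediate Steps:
$L{\left(v,Y \right)} = Y + Y \left(Y + v\right)$ ($L{\left(v,Y \right)} = \left(Y + v\right) Y + Y = Y \left(Y + v\right) + Y = Y + Y \left(Y + v\right)$)
$\frac{\left(-8504 - 20483\right) \left(\left(-10702 - -7947\right) - 3114\right) + \left(113 + 78\right) 50}{1368 + L{\left(162,106 \right)}} = \frac{\left(-8504 - 20483\right) \left(\left(-10702 - -7947\right) - 3114\right) + \left(113 + 78\right) 50}{1368 + 106 \left(1 + 106 + 162\right)} = \frac{- 28987 \left(\left(-10702 + 7947\right) - 3114\right) + 191 \cdot 50}{1368 + 106 \cdot 269} = \frac{- 28987 \left(-2755 - 3114\right) + 9550}{1368 + 28514} = \frac{\left(-28987\right) \left(-5869\right) + 9550}{29882} = \left(170124703 + 9550\right) \frac{1}{29882} = 170134253 \cdot \frac{1}{29882} = \frac{170134253}{29882}$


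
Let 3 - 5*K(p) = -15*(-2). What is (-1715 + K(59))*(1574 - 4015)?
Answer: 20997482/5 ≈ 4.1995e+6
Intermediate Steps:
K(p) = -27/5 (K(p) = ⅗ - (-3)*(-2) = ⅗ - ⅕*30 = ⅗ - 6 = -27/5)
(-1715 + K(59))*(1574 - 4015) = (-1715 - 27/5)*(1574 - 4015) = -8602/5*(-2441) = 20997482/5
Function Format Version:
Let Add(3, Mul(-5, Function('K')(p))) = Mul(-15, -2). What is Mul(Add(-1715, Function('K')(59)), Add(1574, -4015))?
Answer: Rational(20997482, 5) ≈ 4.1995e+6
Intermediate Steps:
Function('K')(p) = Rational(-27, 5) (Function('K')(p) = Add(Rational(3, 5), Mul(Rational(-1, 5), Mul(-15, -2))) = Add(Rational(3, 5), Mul(Rational(-1, 5), 30)) = Add(Rational(3, 5), -6) = Rational(-27, 5))
Mul(Add(-1715, Function('K')(59)), Add(1574, -4015)) = Mul(Add(-1715, Rational(-27, 5)), Add(1574, -4015)) = Mul(Rational(-8602, 5), -2441) = Rational(20997482, 5)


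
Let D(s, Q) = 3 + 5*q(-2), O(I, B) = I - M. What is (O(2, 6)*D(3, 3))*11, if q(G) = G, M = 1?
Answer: -77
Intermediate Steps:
O(I, B) = -1 + I (O(I, B) = I - 1*1 = I - 1 = -1 + I)
D(s, Q) = -7 (D(s, Q) = 3 + 5*(-2) = 3 - 10 = -7)
(O(2, 6)*D(3, 3))*11 = ((-1 + 2)*(-7))*11 = (1*(-7))*11 = -7*11 = -77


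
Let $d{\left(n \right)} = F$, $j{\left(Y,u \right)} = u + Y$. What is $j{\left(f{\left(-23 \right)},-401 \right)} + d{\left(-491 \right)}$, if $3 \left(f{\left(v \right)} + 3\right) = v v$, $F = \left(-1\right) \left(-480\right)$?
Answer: $\frac{757}{3} \approx 252.33$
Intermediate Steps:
$F = 480$
$f{\left(v \right)} = -3 + \frac{v^{2}}{3}$ ($f{\left(v \right)} = -3 + \frac{v v}{3} = -3 + \frac{v^{2}}{3}$)
$j{\left(Y,u \right)} = Y + u$
$d{\left(n \right)} = 480$
$j{\left(f{\left(-23 \right)},-401 \right)} + d{\left(-491 \right)} = \left(\left(-3 + \frac{\left(-23\right)^{2}}{3}\right) - 401\right) + 480 = \left(\left(-3 + \frac{1}{3} \cdot 529\right) - 401\right) + 480 = \left(\left(-3 + \frac{529}{3}\right) - 401\right) + 480 = \left(\frac{520}{3} - 401\right) + 480 = - \frac{683}{3} + 480 = \frac{757}{3}$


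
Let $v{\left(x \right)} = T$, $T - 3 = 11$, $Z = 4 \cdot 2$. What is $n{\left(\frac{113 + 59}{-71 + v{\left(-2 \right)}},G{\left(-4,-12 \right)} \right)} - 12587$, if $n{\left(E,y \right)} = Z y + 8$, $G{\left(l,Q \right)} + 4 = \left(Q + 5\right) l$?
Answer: $-12387$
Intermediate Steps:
$Z = 8$
$T = 14$ ($T = 3 + 11 = 14$)
$v{\left(x \right)} = 14$
$G{\left(l,Q \right)} = -4 + l \left(5 + Q\right)$ ($G{\left(l,Q \right)} = -4 + \left(Q + 5\right) l = -4 + \left(5 + Q\right) l = -4 + l \left(5 + Q\right)$)
$n{\left(E,y \right)} = 8 + 8 y$ ($n{\left(E,y \right)} = 8 y + 8 = 8 + 8 y$)
$n{\left(\frac{113 + 59}{-71 + v{\left(-2 \right)}},G{\left(-4,-12 \right)} \right)} - 12587 = \left(8 + 8 \left(-4 + 5 \left(-4\right) - -48\right)\right) - 12587 = \left(8 + 8 \left(-4 - 20 + 48\right)\right) - 12587 = \left(8 + 8 \cdot 24\right) - 12587 = \left(8 + 192\right) - 12587 = 200 - 12587 = -12387$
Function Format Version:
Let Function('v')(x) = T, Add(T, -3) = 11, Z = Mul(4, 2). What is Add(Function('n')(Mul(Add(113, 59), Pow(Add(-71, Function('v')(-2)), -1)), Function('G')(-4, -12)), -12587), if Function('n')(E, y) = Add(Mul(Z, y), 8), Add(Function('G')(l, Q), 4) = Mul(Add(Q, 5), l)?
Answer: -12387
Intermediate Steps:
Z = 8
T = 14 (T = Add(3, 11) = 14)
Function('v')(x) = 14
Function('G')(l, Q) = Add(-4, Mul(l, Add(5, Q))) (Function('G')(l, Q) = Add(-4, Mul(Add(Q, 5), l)) = Add(-4, Mul(Add(5, Q), l)) = Add(-4, Mul(l, Add(5, Q))))
Function('n')(E, y) = Add(8, Mul(8, y)) (Function('n')(E, y) = Add(Mul(8, y), 8) = Add(8, Mul(8, y)))
Add(Function('n')(Mul(Add(113, 59), Pow(Add(-71, Function('v')(-2)), -1)), Function('G')(-4, -12)), -12587) = Add(Add(8, Mul(8, Add(-4, Mul(5, -4), Mul(-12, -4)))), -12587) = Add(Add(8, Mul(8, Add(-4, -20, 48))), -12587) = Add(Add(8, Mul(8, 24)), -12587) = Add(Add(8, 192), -12587) = Add(200, -12587) = -12387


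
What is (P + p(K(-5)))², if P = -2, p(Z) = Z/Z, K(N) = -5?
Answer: 1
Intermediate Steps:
p(Z) = 1
(P + p(K(-5)))² = (-2 + 1)² = (-1)² = 1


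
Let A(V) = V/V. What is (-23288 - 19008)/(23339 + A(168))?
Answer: -10574/5835 ≈ -1.8122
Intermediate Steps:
A(V) = 1
(-23288 - 19008)/(23339 + A(168)) = (-23288 - 19008)/(23339 + 1) = -42296/23340 = -42296*1/23340 = -10574/5835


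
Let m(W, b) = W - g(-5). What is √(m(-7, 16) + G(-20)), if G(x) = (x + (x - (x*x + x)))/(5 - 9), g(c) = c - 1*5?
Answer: 6*√3 ≈ 10.392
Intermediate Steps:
g(c) = -5 + c (g(c) = c - 5 = -5 + c)
m(W, b) = 10 + W (m(W, b) = W - (-5 - 5) = W - 1*(-10) = W + 10 = 10 + W)
G(x) = -x/4 + x²/4 (G(x) = (x + (x - (x² + x)))/(-4) = (x + (x - (x + x²)))*(-¼) = (x + (x + (-x - x²)))*(-¼) = (x - x²)*(-¼) = -x/4 + x²/4)
√(m(-7, 16) + G(-20)) = √((10 - 7) + (¼)*(-20)*(-1 - 20)) = √(3 + (¼)*(-20)*(-21)) = √(3 + 105) = √108 = 6*√3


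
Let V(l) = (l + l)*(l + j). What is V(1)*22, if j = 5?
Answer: 264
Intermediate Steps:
V(l) = 2*l*(5 + l) (V(l) = (l + l)*(l + 5) = (2*l)*(5 + l) = 2*l*(5 + l))
V(1)*22 = (2*1*(5 + 1))*22 = (2*1*6)*22 = 12*22 = 264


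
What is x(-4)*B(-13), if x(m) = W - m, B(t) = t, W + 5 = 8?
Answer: -91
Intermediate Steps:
W = 3 (W = -5 + 8 = 3)
x(m) = 3 - m
x(-4)*B(-13) = (3 - 1*(-4))*(-13) = (3 + 4)*(-13) = 7*(-13) = -91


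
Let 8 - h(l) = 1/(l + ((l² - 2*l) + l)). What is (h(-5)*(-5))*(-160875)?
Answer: 6402825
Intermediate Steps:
h(l) = 8 - 1/l² (h(l) = 8 - 1/(l + ((l² - 2*l) + l)) = 8 - 1/(l + (l² - l)) = 8 - 1/(l²) = 8 - 1/l²)
(h(-5)*(-5))*(-160875) = ((8 - 1/(-5)²)*(-5))*(-160875) = ((8 - 1*1/25)*(-5))*(-160875) = ((8 - 1/25)*(-5))*(-160875) = ((199/25)*(-5))*(-160875) = -199/5*(-160875) = 6402825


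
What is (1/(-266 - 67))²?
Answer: 1/110889 ≈ 9.0180e-6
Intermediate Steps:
(1/(-266 - 67))² = (1/(-333))² = (-1/333)² = 1/110889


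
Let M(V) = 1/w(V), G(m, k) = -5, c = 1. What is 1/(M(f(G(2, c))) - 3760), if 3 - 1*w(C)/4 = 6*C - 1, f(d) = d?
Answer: -136/511359 ≈ -0.00026596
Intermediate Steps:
w(C) = 16 - 24*C (w(C) = 12 - 4*(6*C - 1) = 12 - 4*(-1 + 6*C) = 12 + (4 - 24*C) = 16 - 24*C)
M(V) = 1/(16 - 24*V)
1/(M(f(G(2, c))) - 3760) = 1/(-1/(-16 + 24*(-5)) - 3760) = 1/(-1/(-16 - 120) - 3760) = 1/(-1/(-136) - 3760) = 1/(-1*(-1/136) - 3760) = 1/(1/136 - 3760) = 1/(-511359/136) = -136/511359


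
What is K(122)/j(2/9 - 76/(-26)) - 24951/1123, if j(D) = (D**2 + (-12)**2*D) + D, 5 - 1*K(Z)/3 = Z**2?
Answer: -845344359183/7163104912 ≈ -118.01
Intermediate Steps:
K(Z) = 15 - 3*Z**2
j(D) = D**2 + 145*D (j(D) = (D**2 + 144*D) + D = D**2 + 145*D)
K(122)/j(2/9 - 76/(-26)) - 24951/1123 = (15 - 3*122**2)/(((2/9 - 76/(-26))*(145 + (2/9 - 76/(-26))))) - 24951/1123 = (15 - 3*14884)/(((2*(1/9) - 76*(-1/26))*(145 + (2*(1/9) - 76*(-1/26))))) - 24951*1/1123 = (15 - 44652)/(((2/9 + 38/13)*(145 + (2/9 + 38/13)))) - 24951/1123 = -44637*117/(368*(145 + 368/117)) - 24951/1123 = -44637/((368/117)*(17333/117)) - 24951/1123 = -44637/6378544/13689 - 24951/1123 = -44637*13689/6378544 - 24951/1123 = -611035893/6378544 - 24951/1123 = -845344359183/7163104912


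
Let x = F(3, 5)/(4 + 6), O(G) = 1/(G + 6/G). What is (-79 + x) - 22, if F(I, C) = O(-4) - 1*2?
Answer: -5567/55 ≈ -101.22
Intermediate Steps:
F(I, C) = -24/11 (F(I, C) = -4/(6 + (-4)²) - 1*2 = -4/(6 + 16) - 2 = -4/22 - 2 = -4*1/22 - 2 = -2/11 - 2 = -24/11)
x = -12/55 (x = -24/11/(4 + 6) = -24/11/10 = (⅒)*(-24/11) = -12/55 ≈ -0.21818)
(-79 + x) - 22 = (-79 - 12/55) - 22 = -4357/55 - 22 = -5567/55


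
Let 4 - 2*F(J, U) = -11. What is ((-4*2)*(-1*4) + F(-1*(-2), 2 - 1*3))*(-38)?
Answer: -1501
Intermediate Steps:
F(J, U) = 15/2 (F(J, U) = 2 - 1/2*(-11) = 2 + 11/2 = 15/2)
((-4*2)*(-1*4) + F(-1*(-2), 2 - 1*3))*(-38) = ((-4*2)*(-1*4) + 15/2)*(-38) = (-8*(-4) + 15/2)*(-38) = (32 + 15/2)*(-38) = (79/2)*(-38) = -1501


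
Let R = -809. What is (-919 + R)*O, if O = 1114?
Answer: -1924992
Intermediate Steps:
(-919 + R)*O = (-919 - 809)*1114 = -1728*1114 = -1924992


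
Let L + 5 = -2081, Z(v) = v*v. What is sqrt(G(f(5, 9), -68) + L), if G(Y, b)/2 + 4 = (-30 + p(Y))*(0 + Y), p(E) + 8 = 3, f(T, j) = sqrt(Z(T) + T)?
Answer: sqrt(-2094 - 70*sqrt(30)) ≈ 49.774*I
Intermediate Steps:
Z(v) = v**2
f(T, j) = sqrt(T + T**2) (f(T, j) = sqrt(T**2 + T) = sqrt(T + T**2))
L = -2086 (L = -5 - 2081 = -2086)
p(E) = -5 (p(E) = -8 + 3 = -5)
G(Y, b) = -8 - 70*Y (G(Y, b) = -8 + 2*((-30 - 5)*(0 + Y)) = -8 + 2*(-35*Y) = -8 - 70*Y)
sqrt(G(f(5, 9), -68) + L) = sqrt((-8 - 70*sqrt(5)*sqrt(1 + 5)) - 2086) = sqrt((-8 - 70*sqrt(30)) - 2086) = sqrt(-2094 - 70*sqrt(30))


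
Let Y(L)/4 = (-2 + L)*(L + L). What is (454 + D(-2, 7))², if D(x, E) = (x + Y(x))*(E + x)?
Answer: 583696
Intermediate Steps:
Y(L) = 8*L*(-2 + L) (Y(L) = 4*((-2 + L)*(L + L)) = 4*((-2 + L)*(2*L)) = 4*(2*L*(-2 + L)) = 8*L*(-2 + L))
D(x, E) = (E + x)*(x + 8*x*(-2 + x)) (D(x, E) = (x + 8*x*(-2 + x))*(E + x) = (E + x)*(x + 8*x*(-2 + x)))
(454 + D(-2, 7))² = (454 - 2*(7 - 2 + 8*7*(-2 - 2) + 8*(-2)*(-2 - 2)))² = (454 - 2*(7 - 2 + 8*7*(-4) + 8*(-2)*(-4)))² = (454 - 2*(7 - 2 - 224 + 64))² = (454 - 2*(-155))² = (454 + 310)² = 764² = 583696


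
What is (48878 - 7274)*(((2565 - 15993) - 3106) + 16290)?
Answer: -10151376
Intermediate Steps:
(48878 - 7274)*(((2565 - 15993) - 3106) + 16290) = 41604*((-13428 - 3106) + 16290) = 41604*(-16534 + 16290) = 41604*(-244) = -10151376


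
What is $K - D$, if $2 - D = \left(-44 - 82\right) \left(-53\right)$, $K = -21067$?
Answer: $-14391$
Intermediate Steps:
$D = -6676$ ($D = 2 - \left(-44 - 82\right) \left(-53\right) = 2 - \left(-126\right) \left(-53\right) = 2 - 6678 = -6676$)
$K - D = -21067 - -6676 = -21067 + 6676 = -14391$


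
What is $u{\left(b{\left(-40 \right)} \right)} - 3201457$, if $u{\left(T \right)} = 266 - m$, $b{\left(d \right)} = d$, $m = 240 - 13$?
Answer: $-3201418$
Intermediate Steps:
$m = 227$
$u{\left(T \right)} = 39$ ($u{\left(T \right)} = 266 - 227 = 39$)
$u{\left(b{\left(-40 \right)} \right)} - 3201457 = 39 - 3201457 = -3201418$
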